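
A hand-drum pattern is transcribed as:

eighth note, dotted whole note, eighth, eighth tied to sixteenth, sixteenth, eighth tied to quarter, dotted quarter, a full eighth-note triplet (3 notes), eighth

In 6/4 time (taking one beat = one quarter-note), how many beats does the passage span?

12.5

One quarter-note beat = 4 sixteenth notes.
Convert each value to sixteenth notes: eighth note = 2; dotted whole note = 24; eighth = 2; eighth tied to sixteenth (eighth + sixteenth) = 3; sixteenth = 1; eighth tied to quarter (eighth + quarter) = 6; dotted quarter = 6; a full eighth-note triplet (3 notes) (three triplet eighths span one quarter) = 4; eighth = 2.
Altogether 2 + 24 + 2 + 3 + 1 + 6 + 6 + 4 + 2 = 50.
50 ÷ 4 = 12.5 beats.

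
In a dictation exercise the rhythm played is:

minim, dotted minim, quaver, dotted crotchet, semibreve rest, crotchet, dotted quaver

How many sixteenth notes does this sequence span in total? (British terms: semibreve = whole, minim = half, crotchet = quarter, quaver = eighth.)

Express everything in sixteenth notes: minim = 8; dotted minim = 12; quaver = 2; dotted crotchet = 6; semibreve rest = 16; crotchet = 4; dotted quaver = 3.
Altogether 8 + 12 + 2 + 6 + 16 + 4 + 3 = 51 sixteenth notes.

51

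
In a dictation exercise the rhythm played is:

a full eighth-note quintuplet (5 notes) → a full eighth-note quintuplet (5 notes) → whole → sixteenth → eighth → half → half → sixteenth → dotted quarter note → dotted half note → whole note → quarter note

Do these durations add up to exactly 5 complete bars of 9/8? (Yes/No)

One bar of 9/8 = 18 sixteenth notes, so 5 bars = 90.
In sixteenth notes: a full eighth-note quintuplet (5 notes) (five quintuplet eighths span one half) = 8; a full eighth-note quintuplet (5 notes) (five quintuplet eighths span one half) = 8; whole = 16; sixteenth = 1; eighth = 2; half = 8; half = 8; sixteenth = 1; dotted quarter note = 6; dotted half note = 12; whole note = 16; quarter note = 4.
Total: 8 + 8 + 16 + 1 + 2 + 8 + 8 + 1 + 6 + 12 + 16 + 4 = 90.
90 equals 90, so the answer is Yes.

Yes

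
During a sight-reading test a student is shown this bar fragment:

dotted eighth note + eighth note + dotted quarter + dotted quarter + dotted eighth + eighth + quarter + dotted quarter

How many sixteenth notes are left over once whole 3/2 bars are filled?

8

One bar of 3/2 = 24 sixteenth notes.
Express everything in sixteenth notes: dotted eighth note = 3; eighth note = 2; dotted quarter = 6; dotted quarter = 6; dotted eighth = 3; eighth = 2; quarter = 4; dotted quarter = 6.
Total: 3 + 2 + 6 + 6 + 3 + 2 + 4 + 6 = 32.
32 ÷ 24 = 1 complete bar with 8 sixteenth notes remaining.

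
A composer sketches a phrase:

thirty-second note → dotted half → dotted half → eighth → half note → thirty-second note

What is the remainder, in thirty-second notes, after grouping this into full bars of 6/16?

10

One bar of 6/16 = 12 thirty-second notes.
Express everything in thirty-second notes: thirty-second note = 1; dotted half = 24; dotted half = 24; eighth = 4; half note = 16; thirty-second note = 1.
Altogether 1 + 24 + 24 + 4 + 16 + 1 = 70.
70 ÷ 12 = 5 complete bars with 10 thirty-second notes remaining.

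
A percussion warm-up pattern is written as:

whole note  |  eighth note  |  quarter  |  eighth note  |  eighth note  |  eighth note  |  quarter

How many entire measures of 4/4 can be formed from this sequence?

2

One bar of 4/4 = 8 eighth notes.
Working in eighth notes: whole note = 8; eighth note = 1; quarter = 2; eighth note = 1; eighth note = 1; eighth note = 1; quarter = 2.
Sum: 8 + 1 + 2 + 1 + 1 + 1 + 2 = 16.
16 ÷ 8 = 2 complete bars with 0 left over.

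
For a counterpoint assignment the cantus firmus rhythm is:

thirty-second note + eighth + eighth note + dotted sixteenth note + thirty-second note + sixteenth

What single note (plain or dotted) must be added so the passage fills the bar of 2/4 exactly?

thirty-second note

The bar of 2/4 = 16 thirty-second notes.
Each duration in thirty-second notes: thirty-second note = 1; eighth = 4; eighth note = 4; dotted sixteenth note = 3; thirty-second note = 1; sixteenth = 2.
Sum: 1 + 4 + 4 + 3 + 1 + 2 = 15.
Remaining: 16 − 15 = 1 thirty-second note, which is a thirty-second note.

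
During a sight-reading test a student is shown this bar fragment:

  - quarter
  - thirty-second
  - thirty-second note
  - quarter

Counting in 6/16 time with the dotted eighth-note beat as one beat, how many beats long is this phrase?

3

One dotted eighth-note beat = 6 thirty-second notes.
Convert each value to thirty-second notes: quarter = 8; thirty-second = 1; thirty-second note = 1; quarter = 8.
Total: 8 + 1 + 1 + 8 = 18.
18 ÷ 6 = 3 beats.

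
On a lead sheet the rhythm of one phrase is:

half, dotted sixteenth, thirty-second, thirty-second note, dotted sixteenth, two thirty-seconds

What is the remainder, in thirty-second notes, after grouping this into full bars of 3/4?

2

One bar of 3/4 = 24 thirty-second notes.
Each duration in thirty-second notes: half = 16; dotted sixteenth = 3; thirty-second = 1; thirty-second note = 1; dotted sixteenth = 3; thirty-second = 1; thirty-second = 1.
Total: 16 + 3 + 1 + 1 + 3 + 1 + 1 = 26.
26 ÷ 24 = 1 complete bar with 2 thirty-second notes remaining.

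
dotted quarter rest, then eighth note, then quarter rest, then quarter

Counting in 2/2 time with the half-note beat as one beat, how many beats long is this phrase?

One half-note beat = 4 eighth notes.
Convert each value to eighth notes: dotted quarter rest = 3; eighth note = 1; quarter rest = 2; quarter = 2.
Total: 3 + 1 + 2 + 2 = 8.
8 ÷ 4 = 2 beats.

2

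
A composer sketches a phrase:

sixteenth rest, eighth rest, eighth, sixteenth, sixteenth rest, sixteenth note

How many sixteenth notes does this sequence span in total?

Each duration in sixteenth notes: sixteenth rest = 1; eighth rest = 2; eighth = 2; sixteenth = 1; sixteenth rest = 1; sixteenth note = 1.
Sum: 1 + 2 + 2 + 1 + 1 + 1 = 8 sixteenth notes.

8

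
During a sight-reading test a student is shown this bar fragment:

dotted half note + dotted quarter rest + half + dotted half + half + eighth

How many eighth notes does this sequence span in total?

24

Convert each value to eighth notes: dotted half note = 6; dotted quarter rest = 3; half = 4; dotted half = 6; half = 4; eighth = 1.
Sum: 6 + 3 + 4 + 6 + 4 + 1 = 24 eighth notes.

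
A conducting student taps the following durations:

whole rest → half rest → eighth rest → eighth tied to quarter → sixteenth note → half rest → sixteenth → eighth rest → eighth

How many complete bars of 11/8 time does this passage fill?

2

One bar of 11/8 = 22 sixteenth notes.
Each duration in sixteenth notes: whole rest = 16; half rest = 8; eighth rest = 2; eighth tied to quarter (eighth + quarter) = 6; sixteenth note = 1; half rest = 8; sixteenth = 1; eighth rest = 2; eighth = 2.
Adding: 16 + 8 + 2 + 6 + 1 + 8 + 1 + 2 + 2 = 46.
46 ÷ 22 = 2 complete bars with 2 left over.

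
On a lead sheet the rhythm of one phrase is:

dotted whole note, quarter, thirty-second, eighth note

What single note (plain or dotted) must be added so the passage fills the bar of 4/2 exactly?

dotted sixteenth note

The bar of 4/2 = 64 thirty-second notes.
Convert each value to thirty-second notes: dotted whole note = 48; quarter = 8; thirty-second = 1; eighth note = 4.
Altogether 48 + 8 + 1 + 4 = 61.
Remaining: 64 − 61 = 3 thirty-second notes, which is a dotted sixteenth note.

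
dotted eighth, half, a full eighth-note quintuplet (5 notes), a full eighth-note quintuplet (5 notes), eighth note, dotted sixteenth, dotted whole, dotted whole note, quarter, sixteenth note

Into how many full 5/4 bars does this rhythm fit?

4

One bar of 5/4 = 40 thirty-second notes.
Express everything in thirty-second notes: dotted eighth = 6; half = 16; a full eighth-note quintuplet (5 notes) (five quintuplet eighths span one half) = 16; a full eighth-note quintuplet (5 notes) (five quintuplet eighths span one half) = 16; eighth note = 4; dotted sixteenth = 3; dotted whole = 48; dotted whole note = 48; quarter = 8; sixteenth note = 2.
Sum: 6 + 16 + 16 + 16 + 4 + 3 + 48 + 48 + 8 + 2 = 167.
167 ÷ 40 = 4 complete bars with 7 left over.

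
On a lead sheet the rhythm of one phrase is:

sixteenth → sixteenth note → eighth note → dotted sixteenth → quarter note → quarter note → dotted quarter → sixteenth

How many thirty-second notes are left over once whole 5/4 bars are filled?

1

One bar of 5/4 = 40 thirty-second notes.
Each duration in thirty-second notes: sixteenth = 2; sixteenth note = 2; eighth note = 4; dotted sixteenth = 3; quarter note = 8; quarter note = 8; dotted quarter = 12; sixteenth = 2.
Sum: 2 + 2 + 4 + 3 + 8 + 8 + 12 + 2 = 41.
41 ÷ 40 = 1 complete bar with 1 thirty-second note remaining.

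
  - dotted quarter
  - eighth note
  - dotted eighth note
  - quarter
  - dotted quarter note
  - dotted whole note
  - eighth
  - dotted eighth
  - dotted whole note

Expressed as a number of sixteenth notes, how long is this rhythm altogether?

Working in sixteenth notes: dotted quarter = 6; eighth note = 2; dotted eighth note = 3; quarter = 4; dotted quarter note = 6; dotted whole note = 24; eighth = 2; dotted eighth = 3; dotted whole note = 24.
Altogether 6 + 2 + 3 + 4 + 6 + 24 + 2 + 3 + 24 = 74 sixteenth notes.

74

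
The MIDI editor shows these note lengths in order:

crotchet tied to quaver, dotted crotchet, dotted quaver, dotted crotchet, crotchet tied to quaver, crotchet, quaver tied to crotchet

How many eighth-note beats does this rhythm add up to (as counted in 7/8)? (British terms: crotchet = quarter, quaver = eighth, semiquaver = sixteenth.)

18.5

One eighth-note beat = 2 sixteenth notes.
Convert each value to sixteenth notes: crotchet tied to quaver (crotchet + quaver) = 6; dotted crotchet = 6; dotted quaver = 3; dotted crotchet = 6; crotchet tied to quaver (crotchet + quaver) = 6; crotchet = 4; quaver tied to crotchet (quaver + crotchet) = 6.
Total: 6 + 6 + 3 + 6 + 6 + 4 + 6 = 37.
37 ÷ 2 = 18.5 beats.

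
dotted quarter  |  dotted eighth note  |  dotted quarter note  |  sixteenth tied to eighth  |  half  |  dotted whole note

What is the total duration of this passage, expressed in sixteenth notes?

50

Working in sixteenth notes: dotted quarter = 6; dotted eighth note = 3; dotted quarter note = 6; sixteenth tied to eighth (sixteenth + eighth) = 3; half = 8; dotted whole note = 24.
Adding: 6 + 3 + 6 + 3 + 8 + 24 = 50 sixteenth notes.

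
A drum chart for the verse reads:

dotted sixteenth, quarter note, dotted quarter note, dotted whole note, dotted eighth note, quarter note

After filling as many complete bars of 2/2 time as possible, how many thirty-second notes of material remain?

One bar of 2/2 = 32 thirty-second notes.
In thirty-second notes: dotted sixteenth = 3; quarter note = 8; dotted quarter note = 12; dotted whole note = 48; dotted eighth note = 6; quarter note = 8.
Altogether 3 + 8 + 12 + 48 + 6 + 8 = 85.
85 ÷ 32 = 2 complete bars with 21 thirty-second notes remaining.

21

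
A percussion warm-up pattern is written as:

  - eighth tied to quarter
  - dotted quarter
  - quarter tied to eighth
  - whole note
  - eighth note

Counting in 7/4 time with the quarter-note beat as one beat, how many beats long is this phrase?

One quarter-note beat = 2 eighth notes.
Working in eighth notes: eighth tied to quarter (eighth + quarter) = 3; dotted quarter = 3; quarter tied to eighth (quarter + eighth) = 3; whole note = 8; eighth note = 1.
Total: 3 + 3 + 3 + 8 + 1 = 18.
18 ÷ 2 = 9 beats.

9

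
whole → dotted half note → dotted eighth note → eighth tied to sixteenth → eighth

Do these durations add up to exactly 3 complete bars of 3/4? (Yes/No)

One bar of 3/4 = 12 sixteenth notes, so 3 bars = 36.
Express everything in sixteenth notes: whole = 16; dotted half note = 12; dotted eighth note = 3; eighth tied to sixteenth (eighth + sixteenth) = 3; eighth = 2.
Total: 16 + 12 + 3 + 3 + 2 = 36.
36 equals 36, so the answer is Yes.

Yes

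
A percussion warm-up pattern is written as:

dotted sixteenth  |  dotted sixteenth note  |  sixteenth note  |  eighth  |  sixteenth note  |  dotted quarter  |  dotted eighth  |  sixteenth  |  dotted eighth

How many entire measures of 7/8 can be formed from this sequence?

One bar of 7/8 = 28 thirty-second notes.
Convert each value to thirty-second notes: dotted sixteenth = 3; dotted sixteenth note = 3; sixteenth note = 2; eighth = 4; sixteenth note = 2; dotted quarter = 12; dotted eighth = 6; sixteenth = 2; dotted eighth = 6.
Total: 3 + 3 + 2 + 4 + 2 + 12 + 6 + 2 + 6 = 40.
40 ÷ 28 = 1 complete bar with 12 left over.

1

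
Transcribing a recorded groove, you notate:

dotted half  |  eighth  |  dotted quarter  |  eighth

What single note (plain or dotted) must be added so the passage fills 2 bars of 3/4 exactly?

2 bars of 3/4 = 12 eighth notes.
Convert each value to eighth notes: dotted half = 6; eighth = 1; dotted quarter = 3; eighth = 1.
Sum: 6 + 1 + 3 + 1 = 11.
Remaining: 12 − 11 = 1 eighth note, which is a eighth note.

eighth note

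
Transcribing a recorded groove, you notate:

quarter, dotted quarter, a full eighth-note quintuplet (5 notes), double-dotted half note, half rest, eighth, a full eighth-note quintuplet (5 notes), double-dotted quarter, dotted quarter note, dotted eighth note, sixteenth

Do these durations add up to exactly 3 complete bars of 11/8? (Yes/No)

One bar of 11/8 = 22 sixteenth notes, so 3 bars = 66.
Convert each value to sixteenth notes: quarter = 4; dotted quarter = 6; a full eighth-note quintuplet (5 notes) (five quintuplet eighths span one half) = 8; double-dotted half note = 14; half rest = 8; eighth = 2; a full eighth-note quintuplet (5 notes) (five quintuplet eighths span one half) = 8; double-dotted quarter = 7; dotted quarter note = 6; dotted eighth note = 3; sixteenth = 1.
Adding: 4 + 6 + 8 + 14 + 8 + 2 + 8 + 7 + 6 + 3 + 1 = 67.
67 exceeds 66, so the answer is No.

No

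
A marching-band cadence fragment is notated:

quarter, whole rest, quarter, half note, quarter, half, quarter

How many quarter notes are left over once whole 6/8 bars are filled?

0

One bar of 6/8 = 3 quarter notes.
Express everything in quarter notes: quarter = 1; whole rest = 4; quarter = 1; half note = 2; quarter = 1; half = 2; quarter = 1.
Sum: 1 + 4 + 1 + 2 + 1 + 2 + 1 = 12.
12 ÷ 3 = 4 complete bars with 0 quarter notes remaining.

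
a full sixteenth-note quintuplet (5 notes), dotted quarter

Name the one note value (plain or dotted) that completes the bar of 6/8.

The bar of 6/8 = 6 eighth notes.
Convert each value to eighth notes: a full sixteenth-note quintuplet (5 notes) (five quintuplet sixteenths span one quarter) = 2; dotted quarter = 3.
Altogether 2 + 3 = 5.
Remaining: 6 − 5 = 1 eighth note, which is a eighth note.

eighth note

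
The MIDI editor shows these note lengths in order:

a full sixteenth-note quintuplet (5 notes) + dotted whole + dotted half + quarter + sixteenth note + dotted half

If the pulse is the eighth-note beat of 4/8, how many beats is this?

One eighth-note beat = 2 sixteenth notes.
Express everything in sixteenth notes: a full sixteenth-note quintuplet (5 notes) (five quintuplet sixteenths span one quarter) = 4; dotted whole = 24; dotted half = 12; quarter = 4; sixteenth note = 1; dotted half = 12.
Sum: 4 + 24 + 12 + 4 + 1 + 12 = 57.
57 ÷ 2 = 28.5 beats.

28.5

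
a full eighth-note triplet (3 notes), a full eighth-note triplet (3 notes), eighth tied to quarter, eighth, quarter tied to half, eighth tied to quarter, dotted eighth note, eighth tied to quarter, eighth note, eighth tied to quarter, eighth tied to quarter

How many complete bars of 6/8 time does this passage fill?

One bar of 6/8 = 12 sixteenth notes.
In sixteenth notes: a full eighth-note triplet (3 notes) (three triplet eighths span one quarter) = 4; a full eighth-note triplet (3 notes) (three triplet eighths span one quarter) = 4; eighth tied to quarter (eighth + quarter) = 6; eighth = 2; quarter tied to half (quarter + half) = 12; eighth tied to quarter (eighth + quarter) = 6; dotted eighth note = 3; eighth tied to quarter (eighth + quarter) = 6; eighth note = 2; eighth tied to quarter (eighth + quarter) = 6; eighth tied to quarter (eighth + quarter) = 6.
Total: 4 + 4 + 6 + 2 + 12 + 6 + 3 + 6 + 2 + 6 + 6 = 57.
57 ÷ 12 = 4 complete bars with 9 left over.

4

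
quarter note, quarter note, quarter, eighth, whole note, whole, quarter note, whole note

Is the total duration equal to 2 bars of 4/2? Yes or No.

No

One bar of 4/2 = 16 eighth notes, so 2 bars = 32.
Express everything in eighth notes: quarter note = 2; quarter note = 2; quarter = 2; eighth = 1; whole note = 8; whole = 8; quarter note = 2; whole note = 8.
Sum: 2 + 2 + 2 + 1 + 8 + 8 + 2 + 8 = 33.
33 exceeds 32, so the answer is No.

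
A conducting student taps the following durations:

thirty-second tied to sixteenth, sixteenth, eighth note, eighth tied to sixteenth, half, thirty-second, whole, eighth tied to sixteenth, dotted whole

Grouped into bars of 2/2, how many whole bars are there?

One bar of 2/2 = 32 thirty-second notes.
Express everything in thirty-second notes: thirty-second tied to sixteenth (thirty-second + sixteenth) = 3; sixteenth = 2; eighth note = 4; eighth tied to sixteenth (eighth + sixteenth) = 6; half = 16; thirty-second = 1; whole = 32; eighth tied to sixteenth (eighth + sixteenth) = 6; dotted whole = 48.
Altogether 3 + 2 + 4 + 6 + 16 + 1 + 32 + 6 + 48 = 118.
118 ÷ 32 = 3 complete bars with 22 left over.

3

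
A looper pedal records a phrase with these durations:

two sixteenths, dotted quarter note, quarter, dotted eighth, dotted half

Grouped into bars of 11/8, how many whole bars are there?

One bar of 11/8 = 22 sixteenth notes.
Working in sixteenth notes: sixteenth = 1; sixteenth = 1; dotted quarter note = 6; quarter = 4; dotted eighth = 3; dotted half = 12.
Altogether 1 + 1 + 6 + 4 + 3 + 12 = 27.
27 ÷ 22 = 1 complete bar with 5 left over.

1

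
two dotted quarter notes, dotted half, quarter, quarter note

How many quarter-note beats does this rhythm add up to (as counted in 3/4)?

8

One quarter-note beat = 2 eighth notes.
Express everything in eighth notes: dotted quarter note = 3; dotted quarter note = 3; dotted half = 6; quarter = 2; quarter note = 2.
Altogether 3 + 3 + 6 + 2 + 2 = 16.
16 ÷ 2 = 8 beats.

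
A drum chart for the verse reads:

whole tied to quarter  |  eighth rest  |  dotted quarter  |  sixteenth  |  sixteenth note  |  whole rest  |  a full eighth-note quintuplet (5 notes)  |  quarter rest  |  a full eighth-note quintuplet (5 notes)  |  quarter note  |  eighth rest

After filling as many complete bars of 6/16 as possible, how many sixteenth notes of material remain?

One bar of 6/16 = 6 sixteenth notes.
Convert each value to sixteenth notes: whole tied to quarter (whole + quarter) = 20; eighth rest = 2; dotted quarter = 6; sixteenth = 1; sixteenth note = 1; whole rest = 16; a full eighth-note quintuplet (5 notes) (five quintuplet eighths span one half) = 8; quarter rest = 4; a full eighth-note quintuplet (5 notes) (five quintuplet eighths span one half) = 8; quarter note = 4; eighth rest = 2.
Adding: 20 + 2 + 6 + 1 + 1 + 16 + 8 + 4 + 8 + 4 + 2 = 72.
72 ÷ 6 = 12 complete bars with 0 sixteenth notes remaining.

0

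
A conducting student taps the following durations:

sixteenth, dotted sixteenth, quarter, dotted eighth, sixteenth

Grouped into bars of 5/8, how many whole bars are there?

One bar of 5/8 = 20 thirty-second notes.
Working in thirty-second notes: sixteenth = 2; dotted sixteenth = 3; quarter = 8; dotted eighth = 6; sixteenth = 2.
Total: 2 + 3 + 8 + 6 + 2 = 21.
21 ÷ 20 = 1 complete bar with 1 left over.

1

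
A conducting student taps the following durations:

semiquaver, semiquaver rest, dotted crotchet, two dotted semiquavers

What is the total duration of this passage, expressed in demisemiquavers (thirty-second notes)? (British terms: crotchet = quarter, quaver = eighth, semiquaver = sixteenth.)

In thirty-second notes: semiquaver = 2; semiquaver rest = 2; dotted crotchet = 12; dotted semiquaver = 3; dotted semiquaver = 3.
Total: 2 + 2 + 12 + 3 + 3 = 22 thirty-second notes.

22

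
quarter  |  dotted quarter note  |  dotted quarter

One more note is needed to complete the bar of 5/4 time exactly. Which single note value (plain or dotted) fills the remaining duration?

quarter note

The bar of 5/4 = 10 eighth notes.
In eighth notes: quarter = 2; dotted quarter note = 3; dotted quarter = 3.
Altogether 2 + 3 + 3 = 8.
Remaining: 10 − 8 = 2 eighth notes, which is a quarter note.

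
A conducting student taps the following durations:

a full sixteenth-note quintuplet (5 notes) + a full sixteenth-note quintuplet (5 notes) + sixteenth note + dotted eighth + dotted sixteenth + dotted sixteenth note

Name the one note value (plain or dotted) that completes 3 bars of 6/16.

dotted eighth note

3 bars of 6/16 = 36 thirty-second notes.
Each duration in thirty-second notes: a full sixteenth-note quintuplet (5 notes) (five quintuplet sixteenths span one quarter) = 8; a full sixteenth-note quintuplet (5 notes) (five quintuplet sixteenths span one quarter) = 8; sixteenth note = 2; dotted eighth = 6; dotted sixteenth = 3; dotted sixteenth note = 3.
Sum: 8 + 8 + 2 + 6 + 3 + 3 = 30.
Remaining: 36 − 30 = 6 thirty-second notes, which is a dotted eighth note.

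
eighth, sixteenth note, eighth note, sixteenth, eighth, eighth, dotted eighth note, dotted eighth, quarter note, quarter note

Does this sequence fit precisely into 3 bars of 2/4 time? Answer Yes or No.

Yes

One bar of 2/4 = 8 sixteenth notes, so 3 bars = 24.
Working in sixteenth notes: eighth = 2; sixteenth note = 1; eighth note = 2; sixteenth = 1; eighth = 2; eighth = 2; dotted eighth note = 3; dotted eighth = 3; quarter note = 4; quarter note = 4.
Sum: 2 + 1 + 2 + 1 + 2 + 2 + 3 + 3 + 4 + 4 = 24.
24 equals 24, so the answer is Yes.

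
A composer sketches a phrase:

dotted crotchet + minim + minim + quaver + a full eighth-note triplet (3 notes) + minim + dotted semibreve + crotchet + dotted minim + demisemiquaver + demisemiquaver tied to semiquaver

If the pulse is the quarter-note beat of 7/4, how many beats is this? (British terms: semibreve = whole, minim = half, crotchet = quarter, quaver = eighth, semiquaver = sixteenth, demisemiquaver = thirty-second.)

19.5

One quarter-note beat = 8 thirty-second notes.
In thirty-second notes: dotted crotchet = 12; minim = 16; minim = 16; quaver = 4; a full eighth-note triplet (3 notes) (three triplet eighths span one quarter) = 8; minim = 16; dotted semibreve = 48; crotchet = 8; dotted minim = 24; demisemiquaver = 1; demisemiquaver tied to semiquaver (demisemiquaver + semiquaver) = 3.
Adding: 12 + 16 + 16 + 4 + 8 + 16 + 48 + 8 + 24 + 1 + 3 = 156.
156 ÷ 8 = 19.5 beats.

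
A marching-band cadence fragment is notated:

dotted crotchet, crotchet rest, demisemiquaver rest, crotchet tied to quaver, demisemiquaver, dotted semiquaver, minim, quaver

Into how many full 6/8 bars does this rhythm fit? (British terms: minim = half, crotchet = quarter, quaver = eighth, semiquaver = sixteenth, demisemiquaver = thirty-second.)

One bar of 6/8 = 24 thirty-second notes.
Each duration in thirty-second notes: dotted crotchet = 12; crotchet rest = 8; demisemiquaver rest = 1; crotchet tied to quaver (crotchet + quaver) = 12; demisemiquaver = 1; dotted semiquaver = 3; minim = 16; quaver = 4.
Altogether 12 + 8 + 1 + 12 + 1 + 3 + 16 + 4 = 57.
57 ÷ 24 = 2 complete bars with 9 left over.

2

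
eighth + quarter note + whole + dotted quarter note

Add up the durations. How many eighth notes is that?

Each duration in eighth notes: eighth = 1; quarter note = 2; whole = 8; dotted quarter note = 3.
Total: 1 + 2 + 8 + 3 = 14 eighth notes.

14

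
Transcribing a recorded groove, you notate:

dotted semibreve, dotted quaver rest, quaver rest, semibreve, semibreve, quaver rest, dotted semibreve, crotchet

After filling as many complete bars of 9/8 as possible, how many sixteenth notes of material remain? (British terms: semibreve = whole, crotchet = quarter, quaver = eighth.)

1

One bar of 9/8 = 18 sixteenth notes.
Each duration in sixteenth notes: dotted semibreve = 24; dotted quaver rest = 3; quaver rest = 2; semibreve = 16; semibreve = 16; quaver rest = 2; dotted semibreve = 24; crotchet = 4.
Total: 24 + 3 + 2 + 16 + 16 + 2 + 24 + 4 = 91.
91 ÷ 18 = 5 complete bars with 1 sixteenth note remaining.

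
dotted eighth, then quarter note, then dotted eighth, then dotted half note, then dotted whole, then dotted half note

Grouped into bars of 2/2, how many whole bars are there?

One bar of 2/2 = 16 sixteenth notes.
Each duration in sixteenth notes: dotted eighth = 3; quarter note = 4; dotted eighth = 3; dotted half note = 12; dotted whole = 24; dotted half note = 12.
Sum: 3 + 4 + 3 + 12 + 24 + 12 = 58.
58 ÷ 16 = 3 complete bars with 10 left over.

3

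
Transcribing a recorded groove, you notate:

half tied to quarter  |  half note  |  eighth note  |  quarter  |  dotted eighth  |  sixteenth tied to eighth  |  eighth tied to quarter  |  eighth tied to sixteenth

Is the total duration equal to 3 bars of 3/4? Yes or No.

One bar of 3/4 = 12 sixteenth notes, so 3 bars = 36.
Convert each value to sixteenth notes: half tied to quarter (half + quarter) = 12; half note = 8; eighth note = 2; quarter = 4; dotted eighth = 3; sixteenth tied to eighth (sixteenth + eighth) = 3; eighth tied to quarter (eighth + quarter) = 6; eighth tied to sixteenth (eighth + sixteenth) = 3.
Altogether 12 + 8 + 2 + 4 + 3 + 3 + 6 + 3 = 41.
41 exceeds 36, so the answer is No.

No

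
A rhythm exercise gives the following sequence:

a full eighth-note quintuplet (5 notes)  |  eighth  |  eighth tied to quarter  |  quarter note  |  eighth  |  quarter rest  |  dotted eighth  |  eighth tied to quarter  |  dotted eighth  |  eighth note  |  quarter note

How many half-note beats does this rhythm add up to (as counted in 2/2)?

5.5

One half-note beat = 8 sixteenth notes.
Convert each value to sixteenth notes: a full eighth-note quintuplet (5 notes) (five quintuplet eighths span one half) = 8; eighth = 2; eighth tied to quarter (eighth + quarter) = 6; quarter note = 4; eighth = 2; quarter rest = 4; dotted eighth = 3; eighth tied to quarter (eighth + quarter) = 6; dotted eighth = 3; eighth note = 2; quarter note = 4.
Altogether 8 + 2 + 6 + 4 + 2 + 4 + 3 + 6 + 3 + 2 + 4 = 44.
44 ÷ 8 = 5.5 beats.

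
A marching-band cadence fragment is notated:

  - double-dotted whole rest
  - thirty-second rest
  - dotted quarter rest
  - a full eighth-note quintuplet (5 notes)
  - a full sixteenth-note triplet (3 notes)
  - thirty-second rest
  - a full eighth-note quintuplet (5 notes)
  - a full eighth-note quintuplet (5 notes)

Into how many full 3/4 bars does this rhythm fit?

5

One bar of 3/4 = 24 thirty-second notes.
In thirty-second notes: double-dotted whole rest = 56; thirty-second rest = 1; dotted quarter rest = 12; a full eighth-note quintuplet (5 notes) (five quintuplet eighths span one half) = 16; a full sixteenth-note triplet (3 notes) (three triplet sixteenths span one eighth) = 4; thirty-second rest = 1; a full eighth-note quintuplet (5 notes) (five quintuplet eighths span one half) = 16; a full eighth-note quintuplet (5 notes) (five quintuplet eighths span one half) = 16.
Altogether 56 + 1 + 12 + 16 + 4 + 1 + 16 + 16 = 122.
122 ÷ 24 = 5 complete bars with 2 left over.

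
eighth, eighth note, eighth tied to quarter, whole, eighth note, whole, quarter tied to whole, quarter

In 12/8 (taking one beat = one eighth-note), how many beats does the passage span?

34

One eighth-note beat = 2 sixteenth notes.
Express everything in sixteenth notes: eighth = 2; eighth note = 2; eighth tied to quarter (eighth + quarter) = 6; whole = 16; eighth note = 2; whole = 16; quarter tied to whole (quarter + whole) = 20; quarter = 4.
Sum: 2 + 2 + 6 + 16 + 2 + 16 + 20 + 4 = 68.
68 ÷ 2 = 34 beats.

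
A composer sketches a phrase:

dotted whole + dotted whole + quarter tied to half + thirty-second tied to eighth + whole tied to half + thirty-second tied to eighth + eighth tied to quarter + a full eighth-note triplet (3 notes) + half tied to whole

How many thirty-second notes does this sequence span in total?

Each duration in thirty-second notes: dotted whole = 48; dotted whole = 48; quarter tied to half (quarter + half) = 24; thirty-second tied to eighth (thirty-second + eighth) = 5; whole tied to half (whole + half) = 48; thirty-second tied to eighth (thirty-second + eighth) = 5; eighth tied to quarter (eighth + quarter) = 12; a full eighth-note triplet (3 notes) (three triplet eighths span one quarter) = 8; half tied to whole (half + whole) = 48.
Altogether 48 + 48 + 24 + 5 + 48 + 5 + 12 + 8 + 48 = 246 thirty-second notes.

246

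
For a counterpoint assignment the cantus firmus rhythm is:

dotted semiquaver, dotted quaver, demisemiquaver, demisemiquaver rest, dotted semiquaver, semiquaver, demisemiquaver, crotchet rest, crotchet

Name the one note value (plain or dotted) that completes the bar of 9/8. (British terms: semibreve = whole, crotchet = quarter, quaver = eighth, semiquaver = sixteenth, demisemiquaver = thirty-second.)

dotted sixteenth note

The bar of 9/8 = 36 thirty-second notes.
Each duration in thirty-second notes: dotted semiquaver = 3; dotted quaver = 6; demisemiquaver = 1; demisemiquaver rest = 1; dotted semiquaver = 3; semiquaver = 2; demisemiquaver = 1; crotchet rest = 8; crotchet = 8.
Total: 3 + 6 + 1 + 1 + 3 + 2 + 1 + 8 + 8 = 33.
Remaining: 36 − 33 = 3 thirty-second notes, which is a dotted sixteenth note.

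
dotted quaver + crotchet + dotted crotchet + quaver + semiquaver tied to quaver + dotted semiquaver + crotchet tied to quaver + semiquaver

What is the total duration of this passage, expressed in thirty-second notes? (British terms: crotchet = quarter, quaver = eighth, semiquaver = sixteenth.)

Express everything in thirty-second notes: dotted quaver = 6; crotchet = 8; dotted crotchet = 12; quaver = 4; semiquaver tied to quaver (semiquaver + quaver) = 6; dotted semiquaver = 3; crotchet tied to quaver (crotchet + quaver) = 12; semiquaver = 2.
Adding: 6 + 8 + 12 + 4 + 6 + 3 + 12 + 2 = 53 thirty-second notes.

53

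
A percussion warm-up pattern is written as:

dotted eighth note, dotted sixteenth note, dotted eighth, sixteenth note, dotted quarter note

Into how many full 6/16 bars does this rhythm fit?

2

One bar of 6/16 = 12 thirty-second notes.
Convert each value to thirty-second notes: dotted eighth note = 6; dotted sixteenth note = 3; dotted eighth = 6; sixteenth note = 2; dotted quarter note = 12.
Adding: 6 + 3 + 6 + 2 + 12 = 29.
29 ÷ 12 = 2 complete bars with 5 left over.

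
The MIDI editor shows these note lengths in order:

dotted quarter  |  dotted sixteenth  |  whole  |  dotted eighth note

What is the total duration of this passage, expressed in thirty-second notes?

53

Express everything in thirty-second notes: dotted quarter = 12; dotted sixteenth = 3; whole = 32; dotted eighth note = 6.
Sum: 12 + 3 + 32 + 6 = 53 thirty-second notes.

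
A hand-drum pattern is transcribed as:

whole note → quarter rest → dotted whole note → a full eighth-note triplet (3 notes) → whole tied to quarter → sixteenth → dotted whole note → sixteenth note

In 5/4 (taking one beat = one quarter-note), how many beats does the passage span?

One quarter-note beat = 4 sixteenth notes.
In sixteenth notes: whole note = 16; quarter rest = 4; dotted whole note = 24; a full eighth-note triplet (3 notes) (three triplet eighths span one quarter) = 4; whole tied to quarter (whole + quarter) = 20; sixteenth = 1; dotted whole note = 24; sixteenth note = 1.
Altogether 16 + 4 + 24 + 4 + 20 + 1 + 24 + 1 = 94.
94 ÷ 4 = 23.5 beats.

23.5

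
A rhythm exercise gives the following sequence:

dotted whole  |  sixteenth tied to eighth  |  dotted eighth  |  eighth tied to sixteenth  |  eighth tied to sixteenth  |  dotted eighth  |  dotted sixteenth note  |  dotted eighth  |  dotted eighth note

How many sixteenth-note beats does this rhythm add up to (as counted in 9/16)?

One sixteenth-note beat = 2 thirty-second notes.
In thirty-second notes: dotted whole = 48; sixteenth tied to eighth (sixteenth + eighth) = 6; dotted eighth = 6; eighth tied to sixteenth (eighth + sixteenth) = 6; eighth tied to sixteenth (eighth + sixteenth) = 6; dotted eighth = 6; dotted sixteenth note = 3; dotted eighth = 6; dotted eighth note = 6.
Adding: 48 + 6 + 6 + 6 + 6 + 6 + 3 + 6 + 6 = 93.
93 ÷ 2 = 46.5 beats.

46.5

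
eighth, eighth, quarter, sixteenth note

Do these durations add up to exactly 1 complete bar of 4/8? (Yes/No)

No

One bar of 4/8 = 8 sixteenth notes.
Working in sixteenth notes: eighth = 2; eighth = 2; quarter = 4; sixteenth note = 1.
Adding: 2 + 2 + 4 + 1 = 9.
9 exceeds 8, so the answer is No.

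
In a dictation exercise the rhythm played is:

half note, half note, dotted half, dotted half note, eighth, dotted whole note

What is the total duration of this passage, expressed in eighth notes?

Convert each value to eighth notes: half note = 4; half note = 4; dotted half = 6; dotted half note = 6; eighth = 1; dotted whole note = 12.
Total: 4 + 4 + 6 + 6 + 1 + 12 = 33 eighth notes.

33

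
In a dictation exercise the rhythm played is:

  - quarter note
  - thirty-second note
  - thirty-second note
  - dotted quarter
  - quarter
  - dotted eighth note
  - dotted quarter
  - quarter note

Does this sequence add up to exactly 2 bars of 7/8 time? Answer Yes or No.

Yes

One bar of 7/8 = 28 thirty-second notes, so 2 bars = 56.
Express everything in thirty-second notes: quarter note = 8; thirty-second note = 1; thirty-second note = 1; dotted quarter = 12; quarter = 8; dotted eighth note = 6; dotted quarter = 12; quarter note = 8.
Altogether 8 + 1 + 1 + 12 + 8 + 6 + 12 + 8 = 56.
56 equals 56, so the answer is Yes.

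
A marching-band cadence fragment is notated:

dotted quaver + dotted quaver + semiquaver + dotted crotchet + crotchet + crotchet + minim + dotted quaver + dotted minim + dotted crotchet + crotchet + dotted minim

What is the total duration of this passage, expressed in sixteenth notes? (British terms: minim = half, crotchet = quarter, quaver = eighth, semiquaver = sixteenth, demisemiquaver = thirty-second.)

66

Convert each value to sixteenth notes: dotted quaver = 3; dotted quaver = 3; semiquaver = 1; dotted crotchet = 6; crotchet = 4; crotchet = 4; minim = 8; dotted quaver = 3; dotted minim = 12; dotted crotchet = 6; crotchet = 4; dotted minim = 12.
Sum: 3 + 3 + 1 + 6 + 4 + 4 + 8 + 3 + 12 + 6 + 4 + 12 = 66 sixteenth notes.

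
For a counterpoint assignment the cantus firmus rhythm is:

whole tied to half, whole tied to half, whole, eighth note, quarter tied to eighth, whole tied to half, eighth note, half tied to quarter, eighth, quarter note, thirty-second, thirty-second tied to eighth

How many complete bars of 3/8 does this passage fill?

One bar of 3/8 = 12 thirty-second notes.
Express everything in thirty-second notes: whole tied to half (whole + half) = 48; whole tied to half (whole + half) = 48; whole = 32; eighth note = 4; quarter tied to eighth (quarter + eighth) = 12; whole tied to half (whole + half) = 48; eighth note = 4; half tied to quarter (half + quarter) = 24; eighth = 4; quarter note = 8; thirty-second = 1; thirty-second tied to eighth (thirty-second + eighth) = 5.
Adding: 48 + 48 + 32 + 4 + 12 + 48 + 4 + 24 + 4 + 8 + 1 + 5 = 238.
238 ÷ 12 = 19 complete bars with 10 left over.

19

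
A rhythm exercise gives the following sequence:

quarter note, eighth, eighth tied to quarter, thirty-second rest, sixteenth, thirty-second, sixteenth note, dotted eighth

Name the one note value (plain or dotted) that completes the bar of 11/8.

quarter note

The bar of 11/8 = 44 thirty-second notes.
Each duration in thirty-second notes: quarter note = 8; eighth = 4; eighth tied to quarter (eighth + quarter) = 12; thirty-second rest = 1; sixteenth = 2; thirty-second = 1; sixteenth note = 2; dotted eighth = 6.
Adding: 8 + 4 + 12 + 1 + 2 + 1 + 2 + 6 = 36.
Remaining: 44 − 36 = 8 thirty-second notes, which is a quarter note.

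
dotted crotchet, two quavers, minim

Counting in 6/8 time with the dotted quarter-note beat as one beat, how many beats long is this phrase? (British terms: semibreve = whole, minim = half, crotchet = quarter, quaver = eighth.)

One dotted quarter-note beat = 3 eighth notes.
In eighth notes: dotted crotchet = 3; quaver = 1; quaver = 1; minim = 4.
Adding: 3 + 1 + 1 + 4 = 9.
9 ÷ 3 = 3 beats.

3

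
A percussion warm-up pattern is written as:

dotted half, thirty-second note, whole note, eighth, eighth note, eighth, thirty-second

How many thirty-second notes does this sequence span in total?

70

Convert each value to thirty-second notes: dotted half = 24; thirty-second note = 1; whole note = 32; eighth = 4; eighth note = 4; eighth = 4; thirty-second = 1.
Sum: 24 + 1 + 32 + 4 + 4 + 4 + 1 = 70 thirty-second notes.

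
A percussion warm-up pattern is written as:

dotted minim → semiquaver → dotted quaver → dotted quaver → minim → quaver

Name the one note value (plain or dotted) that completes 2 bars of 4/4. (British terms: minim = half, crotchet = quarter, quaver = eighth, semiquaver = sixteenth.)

2 bars of 4/4 = 32 sixteenth notes.
Express everything in sixteenth notes: dotted minim = 12; semiquaver = 1; dotted quaver = 3; dotted quaver = 3; minim = 8; quaver = 2.
Adding: 12 + 1 + 3 + 3 + 8 + 2 = 29.
Remaining: 32 − 29 = 3 sixteenth notes, which is a dotted eighth note.

dotted eighth note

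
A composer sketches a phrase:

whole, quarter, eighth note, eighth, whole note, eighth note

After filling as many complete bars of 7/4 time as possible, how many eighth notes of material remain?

One bar of 7/4 = 14 eighth notes.
In eighth notes: whole = 8; quarter = 2; eighth note = 1; eighth = 1; whole note = 8; eighth note = 1.
Total: 8 + 2 + 1 + 1 + 8 + 1 = 21.
21 ÷ 14 = 1 complete bar with 7 eighth notes remaining.

7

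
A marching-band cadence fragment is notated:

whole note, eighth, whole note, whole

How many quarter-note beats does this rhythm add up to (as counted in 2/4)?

12.5

One quarter-note beat = 2 eighth notes.
Working in eighth notes: whole note = 8; eighth = 1; whole note = 8; whole = 8.
Sum: 8 + 1 + 8 + 8 = 25.
25 ÷ 2 = 12.5 beats.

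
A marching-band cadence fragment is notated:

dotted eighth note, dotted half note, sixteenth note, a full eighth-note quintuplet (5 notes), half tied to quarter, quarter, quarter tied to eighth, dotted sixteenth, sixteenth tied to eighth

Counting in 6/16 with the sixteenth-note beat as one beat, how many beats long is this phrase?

50.5

One sixteenth-note beat = 2 thirty-second notes.
Working in thirty-second notes: dotted eighth note = 6; dotted half note = 24; sixteenth note = 2; a full eighth-note quintuplet (5 notes) (five quintuplet eighths span one half) = 16; half tied to quarter (half + quarter) = 24; quarter = 8; quarter tied to eighth (quarter + eighth) = 12; dotted sixteenth = 3; sixteenth tied to eighth (sixteenth + eighth) = 6.
Adding: 6 + 24 + 2 + 16 + 24 + 8 + 12 + 3 + 6 = 101.
101 ÷ 2 = 50.5 beats.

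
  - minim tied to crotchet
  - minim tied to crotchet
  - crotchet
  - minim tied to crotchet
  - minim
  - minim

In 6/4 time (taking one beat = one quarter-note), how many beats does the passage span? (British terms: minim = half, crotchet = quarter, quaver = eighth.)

14

One quarter-note beat = 2 eighth notes.
Working in eighth notes: minim tied to crotchet (minim + crotchet) = 6; minim tied to crotchet (minim + crotchet) = 6; crotchet = 2; minim tied to crotchet (minim + crotchet) = 6; minim = 4; minim = 4.
Total: 6 + 6 + 2 + 6 + 4 + 4 = 28.
28 ÷ 2 = 14 beats.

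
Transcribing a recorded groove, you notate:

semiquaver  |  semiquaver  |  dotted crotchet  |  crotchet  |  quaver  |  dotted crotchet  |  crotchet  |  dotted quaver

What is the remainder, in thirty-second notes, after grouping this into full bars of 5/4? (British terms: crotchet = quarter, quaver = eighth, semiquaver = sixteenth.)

One bar of 5/4 = 20 sixteenth notes.
Working in sixteenth notes: semiquaver = 1; semiquaver = 1; dotted crotchet = 6; crotchet = 4; quaver = 2; dotted crotchet = 6; crotchet = 4; dotted quaver = 3.
Total: 1 + 1 + 6 + 4 + 2 + 6 + 4 + 3 = 27.
27 ÷ 20 = 1 complete bar with 7 sixteenth notes remaining = 14 thirty-second notes.

14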